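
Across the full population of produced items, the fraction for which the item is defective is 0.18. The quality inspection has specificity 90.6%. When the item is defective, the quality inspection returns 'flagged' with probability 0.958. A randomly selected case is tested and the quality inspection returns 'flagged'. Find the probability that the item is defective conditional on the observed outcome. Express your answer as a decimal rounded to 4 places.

P(H | E) ≈ 0.6911

Let H be the event that the item is defective. P(H) = 0.18, so P(¬H) = 0.82. With E the 'flagged' result, P(E|H) = 0.958 and P(E|¬H) = 0.094.
P(E) = 0.958·0.18 + 0.094·0.82 = 0.17244 + 0.077080 = 0.24952.
By Bayes' theorem, P(H|E) = 0.17244 / 0.24952 = 0.6911.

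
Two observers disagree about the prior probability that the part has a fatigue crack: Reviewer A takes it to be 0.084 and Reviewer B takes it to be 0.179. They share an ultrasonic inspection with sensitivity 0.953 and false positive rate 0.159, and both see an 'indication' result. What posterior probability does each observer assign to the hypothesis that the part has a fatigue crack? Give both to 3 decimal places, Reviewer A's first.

The likelihood ratio for an 'indication' result is 0.953/0.159 = 5.9937.
Reviewer A: prior odds 0.084/0.916 = 0.091703; posterior odds 0.54964; posterior probability 0.355.
Reviewer B: prior odds 0.179/0.821 = 0.21803; posterior odds 1.3068; posterior probability 0.566.

Reviewer A: 0.355; Reviewer B: 0.566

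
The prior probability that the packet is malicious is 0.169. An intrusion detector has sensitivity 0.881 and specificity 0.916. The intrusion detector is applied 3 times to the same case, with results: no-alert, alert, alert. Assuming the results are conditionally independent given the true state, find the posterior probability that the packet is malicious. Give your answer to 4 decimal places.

With H the event that the packet is malicious, the joint likelihood of the observed sequence is P(data|H) = 0.119·0.881·0.881 = 0.092363 and P(data|¬H) = 0.916·0.084·0.084 = 0.0064633.
Bayes: P(H|data) = 0.169·0.092363 / (0.169·0.092363 + 0.831·0.0064633) = 0.015609/0.020980 = 0.7440.

Posterior P(H) ≈ 0.7440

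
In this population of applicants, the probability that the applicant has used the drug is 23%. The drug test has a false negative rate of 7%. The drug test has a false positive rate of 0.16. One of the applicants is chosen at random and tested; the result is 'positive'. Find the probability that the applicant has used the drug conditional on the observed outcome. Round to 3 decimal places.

Write H for 'the applicant has used the drug'. Prior odds H:¬H = 0.23/0.77 = 0.29870. For the 'positive' outcome, the likelihood ratio is 0.93/0.16 = 5.8125.
Posterior odds = 0.29870 × 5.8125 = 1.7362, so P(H|E) = 1.7362/(1+1.7362) = 0.635.

P(H | E) ≈ 0.635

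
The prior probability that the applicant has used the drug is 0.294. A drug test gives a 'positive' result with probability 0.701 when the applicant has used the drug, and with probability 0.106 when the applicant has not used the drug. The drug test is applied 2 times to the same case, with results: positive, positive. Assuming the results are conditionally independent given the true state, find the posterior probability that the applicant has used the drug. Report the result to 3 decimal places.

Posterior P(H) ≈ 0.948

With H the event that the applicant has used the drug, the joint likelihood of the observed sequence is P(data|H) = 0.701·0.701 = 0.49140 and P(data|¬H) = 0.106·0.106 = 0.011236.
Bayes: P(H|data) = 0.294·0.49140 / (0.294·0.49140 + 0.706·0.011236) = 0.14447/0.15240 = 0.9480.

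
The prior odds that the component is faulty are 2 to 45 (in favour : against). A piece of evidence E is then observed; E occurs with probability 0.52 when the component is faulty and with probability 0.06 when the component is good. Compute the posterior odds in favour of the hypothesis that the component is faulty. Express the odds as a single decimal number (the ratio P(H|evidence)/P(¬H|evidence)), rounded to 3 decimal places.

Prior odds = 2/45 = 0.044444.
Likelihood ratio for E = 0.52/0.06 = 8.6667.
Posterior odds = prior odds × LR = 0.38519.

Posterior odds ≈ 0.385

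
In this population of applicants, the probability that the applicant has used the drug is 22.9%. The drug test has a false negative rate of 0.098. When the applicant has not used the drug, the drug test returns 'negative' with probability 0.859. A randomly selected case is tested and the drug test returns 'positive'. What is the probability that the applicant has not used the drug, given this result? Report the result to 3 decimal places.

Write H for 'the applicant has used the drug'. Prior odds H:¬H = 0.229/0.771 = 0.29702. For the 'positive' outcome, the likelihood ratio is 0.902/0.141 = 6.3972.
Posterior odds = 0.29702 × 6.3972 = 1.9001, so P(H|E) = 1.9001/(1+1.9001) = 0.655. Then P(¬H|E) = 1 − 0.655 = 0.345.

P(¬H | E) ≈ 0.345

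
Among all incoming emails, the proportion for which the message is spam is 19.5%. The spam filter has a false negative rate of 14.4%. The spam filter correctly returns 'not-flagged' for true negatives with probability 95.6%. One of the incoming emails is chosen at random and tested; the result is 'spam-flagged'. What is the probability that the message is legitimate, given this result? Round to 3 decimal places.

Let H be the event that the message is spam. P(H) = 0.195, so P(¬H) = 0.805. With E the 'spam-flagged' result, P(E|H) = 0.856 and P(E|¬H) = 0.044.
P(E) = 0.856·0.195 + 0.044·0.805 = 0.16692 + 0.035420 = 0.20234.
By Bayes' theorem, P(H|E) = 0.16692 / 0.20234 = 0.825. Hence P(¬H|E) = 1 − 0.825 = 0.175.

P(¬H | E) ≈ 0.175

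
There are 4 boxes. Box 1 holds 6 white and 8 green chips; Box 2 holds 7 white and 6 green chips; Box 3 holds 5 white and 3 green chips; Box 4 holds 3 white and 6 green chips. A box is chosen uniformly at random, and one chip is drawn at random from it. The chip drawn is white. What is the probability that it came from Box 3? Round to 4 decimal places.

P(white|Box 1) = 0.4286; P(white|Box 2) = 0.5385; P(white|Box 3) = 0.625; P(white|Box 4) = 0.3333.
Prior × likelihood for each source: 0.25·0.4286=0.1071, 0.25·0.5385=0.1346, 0.25·0.625=0.1562, 0.25·0.3333=0.08333. Summing gives P(white) = 0.48134.
P(Box 3 | white) = 0.1562 / 0.48134 = 0.3246.

Posterior probability ≈ 0.3246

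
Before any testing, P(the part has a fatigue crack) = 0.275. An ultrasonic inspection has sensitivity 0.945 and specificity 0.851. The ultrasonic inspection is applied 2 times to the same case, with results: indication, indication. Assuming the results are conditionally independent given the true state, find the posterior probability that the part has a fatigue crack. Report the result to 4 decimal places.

Posterior P(H) ≈ 0.9385

With H the event that the part has a fatigue crack, the joint likelihood of the observed sequence is P(data|H) = 0.945·0.945 = 0.89302 and P(data|¬H) = 0.149·0.149 = 0.022201.
Bayes: P(H|data) = 0.275·0.89302 / (0.275·0.89302 + 0.725·0.022201) = 0.24558/0.26168 = 0.9385.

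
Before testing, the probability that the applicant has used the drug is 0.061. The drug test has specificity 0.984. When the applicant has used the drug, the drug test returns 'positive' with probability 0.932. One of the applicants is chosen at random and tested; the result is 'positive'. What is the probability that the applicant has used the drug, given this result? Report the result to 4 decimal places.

P(H | E) ≈ 0.7910

Let H be the event that the applicant has used the drug. P(H) = 0.061, so P(¬H) = 0.939. With E the 'positive' result, P(E|H) = 0.932 and P(E|¬H) = 0.016.
P(E) = 0.932·0.061 + 0.016·0.939 = 0.056852 + 0.015024 = 0.071876.
By Bayes' theorem, P(H|E) = 0.056852 / 0.071876 = 0.7910.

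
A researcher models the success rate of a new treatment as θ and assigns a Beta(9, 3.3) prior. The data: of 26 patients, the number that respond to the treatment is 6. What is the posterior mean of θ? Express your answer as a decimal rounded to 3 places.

Posterior mean ≈ 0.392

The binomial likelihood is conjugate to the Beta prior: with 6 successes and 20 failures, the posterior is Beta(9+6, 3.3+20) = Beta(15, 23.3).
Posterior mean = α/(α+β) = 15/38.3 = 0.392.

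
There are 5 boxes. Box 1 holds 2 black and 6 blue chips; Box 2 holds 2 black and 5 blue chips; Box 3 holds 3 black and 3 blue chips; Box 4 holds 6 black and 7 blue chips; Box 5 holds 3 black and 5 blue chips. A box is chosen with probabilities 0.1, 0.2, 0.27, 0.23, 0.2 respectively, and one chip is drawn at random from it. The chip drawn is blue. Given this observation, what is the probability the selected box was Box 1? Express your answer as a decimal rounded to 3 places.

P(blue|Box 1) = 0.75; P(blue|Box 2) = 0.7143; P(blue|Box 3) = 0.5; P(blue|Box 4) = 0.5385; P(blue|Box 5) = 0.625.
Prior × likelihood for each source: 0.1·0.75=0.07500, 0.2·0.7143=0.1429, 0.27·0.5=0.1350, 0.23·0.5385=0.1238, 0.2·0.625=0.1250. Summing gives P(blue) = 0.60170.
P(Box 1 | blue) = 0.07500 / 0.60170 = 0.125.

Posterior probability ≈ 0.125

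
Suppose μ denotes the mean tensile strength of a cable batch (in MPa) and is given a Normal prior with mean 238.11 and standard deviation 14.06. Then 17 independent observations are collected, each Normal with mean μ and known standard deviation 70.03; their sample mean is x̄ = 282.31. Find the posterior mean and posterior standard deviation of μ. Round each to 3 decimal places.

Prior precision 1/τ₀² = 1/14.06² = 0.00505859; data precision n/σ² = 17/70.03² = 0.00346642.
Posterior precision = 0.00505859 + 0.00346642 = 0.00852500, giving posterior SD = 1/√0.00852500 = 10.831.
Posterior mean = (0.00505859·238.11 + 0.00346642·282.31) / 0.00852500 = 256.082.

Posterior mean ≈ 256.082; posterior SD ≈ 10.831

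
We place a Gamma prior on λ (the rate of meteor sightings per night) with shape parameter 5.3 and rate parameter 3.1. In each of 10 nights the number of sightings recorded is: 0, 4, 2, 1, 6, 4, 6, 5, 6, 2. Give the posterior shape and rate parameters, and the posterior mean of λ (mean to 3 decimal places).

The Poisson likelihood adds the total count to the shape and the number of exposure periods to the rate. Here ∑xᵢ = 36 and n = 10, so shape 5.3→41.3 and rate 3.1→13.1.
Posterior mean = shape/rate = 41.3/13.1 = 3.153.

Posterior: Gamma(shape=41.3, rate=13.1); mean ≈ 3.153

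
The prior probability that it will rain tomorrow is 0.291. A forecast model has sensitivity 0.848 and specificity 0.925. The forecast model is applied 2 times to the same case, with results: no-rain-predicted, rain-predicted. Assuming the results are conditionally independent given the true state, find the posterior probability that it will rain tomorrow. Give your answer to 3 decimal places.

Let H be the event that it will rain tomorrow; start with P(H) = 0.291. P('rain-predicted'|H) = 0.848, P('rain-predicted'|¬H) = 0.075.
Update on result 1 ('no-rain-predicted'): P(H) ← 0.152·0.2910 / (0.152·0.2910 + 0.925·0.7090) = 0.044232/0.70006 = 0.0632.
Update on result 2 ('rain-predicted'): P(H) ← 0.848·0.0632 / (0.848·0.0632 + 0.075·0.9368) = 0.053580/0.12384 = 0.4326.

Posterior P(H) ≈ 0.433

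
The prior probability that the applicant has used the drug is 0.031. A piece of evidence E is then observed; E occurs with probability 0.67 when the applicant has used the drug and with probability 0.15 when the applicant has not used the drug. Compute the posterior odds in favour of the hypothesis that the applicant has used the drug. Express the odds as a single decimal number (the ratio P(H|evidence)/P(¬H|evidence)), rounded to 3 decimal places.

Posterior odds ≈ 0.143

Prior odds = 0.031/(1−0.031) = 0.031992. In log-odds, ln(0.031992) = -3.4423.
Add log likelihood ratio: ln(4.4667) = 1.4966.
Posterior log-odds = -1.9456, so posterior odds = exp(-1.9456) = 0.14290.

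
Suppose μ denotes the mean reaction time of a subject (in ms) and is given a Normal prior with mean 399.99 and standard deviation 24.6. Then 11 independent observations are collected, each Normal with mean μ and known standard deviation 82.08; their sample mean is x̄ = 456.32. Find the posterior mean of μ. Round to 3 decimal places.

Posterior mean ≈ 427.986

With known σ, the Normal prior is conjugate. Weight on the data is w = (n/σ²)/(n/σ² + 1/τ₀²) = 0.00163274/(0.00163274+0.00165246) = 0.49700.
Posterior mean = w·x̄ + (1−w)·μ₀ = 0.49700·456.32 + 0.50300·399.99 = 427.986.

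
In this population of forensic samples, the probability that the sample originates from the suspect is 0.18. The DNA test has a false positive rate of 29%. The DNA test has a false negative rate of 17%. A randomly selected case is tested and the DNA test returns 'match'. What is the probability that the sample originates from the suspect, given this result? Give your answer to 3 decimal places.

P(H | E) ≈ 0.386

Write H for 'the sample originates from the suspect'. Prior odds H:¬H = 0.18/0.82 = 0.21951. For the 'match' outcome, the likelihood ratio is 0.83/0.29 = 2.8621.
Posterior odds = 0.21951 × 2.8621 = 0.62826, so P(H|E) = 0.62826/(1+0.62826) = 0.386.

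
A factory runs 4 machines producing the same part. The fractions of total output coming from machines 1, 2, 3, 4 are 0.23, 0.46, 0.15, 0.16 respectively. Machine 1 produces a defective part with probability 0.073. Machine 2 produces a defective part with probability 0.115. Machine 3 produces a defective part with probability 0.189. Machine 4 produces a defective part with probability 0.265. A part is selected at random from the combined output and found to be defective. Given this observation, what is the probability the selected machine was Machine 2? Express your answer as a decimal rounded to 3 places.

P(defective|M1) = 0.073; P(defective|M2) = 0.115; P(defective|M3) = 0.189; P(defective|M4) = 0.265.
Prior × likelihood for each source: 0.23·0.073=0.01679, 0.46·0.115=0.05290, 0.15·0.189=0.02835, 0.16·0.265=0.04240. Summing gives P(defective) = 0.14044.
P(Machine 2 | defective) = 0.05290 / 0.14044 = 0.377.

Posterior probability ≈ 0.377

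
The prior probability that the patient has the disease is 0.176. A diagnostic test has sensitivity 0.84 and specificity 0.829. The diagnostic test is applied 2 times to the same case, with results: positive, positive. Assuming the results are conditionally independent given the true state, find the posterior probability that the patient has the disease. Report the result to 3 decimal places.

Posterior P(H) ≈ 0.838

Let H be the event that the patient has the disease; start with P(H) = 0.176. P('positive'|H) = 0.84, P('positive'|¬H) = 0.171.
Update on result 1 ('positive'): P(H) ← 0.84·0.1760 / (0.84·0.1760 + 0.171·0.8240) = 0.14784/0.28874 = 0.5120.
Update on result 2 ('positive'): P(H) ← 0.84·0.5120 / (0.84·0.5120 + 0.171·0.4880) = 0.43009/0.51354 = 0.8375.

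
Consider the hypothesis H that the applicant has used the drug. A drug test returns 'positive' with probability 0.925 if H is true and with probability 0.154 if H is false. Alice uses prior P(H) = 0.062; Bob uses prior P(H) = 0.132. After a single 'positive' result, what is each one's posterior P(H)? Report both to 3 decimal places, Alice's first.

The likelihood ratio for a 'positive' result is 0.925/0.154 = 6.0065.
Alice: prior odds 0.062/0.938 = 0.066098; posterior odds 0.39702; posterior probability 0.284.
Bob: prior odds 0.132/0.868 = 0.15207; posterior odds 0.91343; posterior probability 0.477.

Alice: 0.284; Bob: 0.477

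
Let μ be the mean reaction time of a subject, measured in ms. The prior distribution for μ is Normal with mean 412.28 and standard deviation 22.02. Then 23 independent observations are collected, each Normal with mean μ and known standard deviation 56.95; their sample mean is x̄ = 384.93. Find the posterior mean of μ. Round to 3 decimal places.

Prior precision 1/τ₀² = 1/22.02² = 0.00206236; data precision n/σ² = 23/56.95² = 0.00709154.
Posterior precision = 0.00206236 + 0.00709154 = 0.00915390.
Posterior mean = (0.00206236·412.28 + 0.00709154·384.93) / 0.00915390 = 391.092.

Posterior mean ≈ 391.092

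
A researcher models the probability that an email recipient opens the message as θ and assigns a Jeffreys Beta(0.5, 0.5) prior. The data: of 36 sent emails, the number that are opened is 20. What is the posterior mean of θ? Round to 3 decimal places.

Posterior mean ≈ 0.554

The binomial likelihood is conjugate to the Beta prior: with 20 successes and 16 failures, the posterior is Beta(0.5+20, 0.5+16) = Beta(20.5, 16.5).
E[θ | data] = 20.5/(20.5+16.5) = 0.554.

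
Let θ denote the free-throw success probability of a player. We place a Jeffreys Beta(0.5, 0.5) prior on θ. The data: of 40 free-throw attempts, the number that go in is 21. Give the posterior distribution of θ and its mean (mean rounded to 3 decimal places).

Posterior: Beta(21.5, 19.5); mean ≈ 0.524

Observing 21 successes and 19 failures updates Beta(0.5, 0.5) by adding the success and failure counts to the two shape parameters: α = 0.5+21 = 21.5, β = 0.5+19 = 19.5.
Posterior mean = α/(α+β) = 21.5/41 = 0.524.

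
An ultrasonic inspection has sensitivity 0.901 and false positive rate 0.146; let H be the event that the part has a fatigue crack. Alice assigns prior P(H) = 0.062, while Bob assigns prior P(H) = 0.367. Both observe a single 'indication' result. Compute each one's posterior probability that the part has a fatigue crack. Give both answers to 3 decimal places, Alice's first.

The likelihood ratio for an 'indication' result is 0.901/0.146 = 6.1712.
Alice: prior odds 0.062/0.938 = 0.066098; posterior odds 0.40791; posterior probability 0.290.
Bob: prior odds 0.367/0.633 = 0.57978; posterior odds 3.5780; posterior probability 0.782.

Alice: 0.290; Bob: 0.782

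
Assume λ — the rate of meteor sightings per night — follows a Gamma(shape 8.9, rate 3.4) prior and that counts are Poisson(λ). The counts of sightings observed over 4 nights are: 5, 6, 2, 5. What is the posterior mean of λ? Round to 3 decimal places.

Posterior mean ≈ 3.635

Total count ∑xᵢ = 18 over n = 4 nights.
Gamma is conjugate to the Poisson likelihood: posterior is Gamma(shape = 8.9+18 = 26.9, rate = 3.4+4 = 7.4).
E[λ | data] = 26.9/7.4 = 3.635.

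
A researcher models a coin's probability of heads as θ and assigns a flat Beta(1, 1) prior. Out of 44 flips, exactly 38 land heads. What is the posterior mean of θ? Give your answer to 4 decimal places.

Posterior mean ≈ 0.8478

The binomial likelihood is conjugate to the Beta prior: with 38 successes and 6 failures, the posterior is Beta(1+38, 1+6) = Beta(39, 7).
Posterior mean = α/(α+β) = 39/46 = 0.8478.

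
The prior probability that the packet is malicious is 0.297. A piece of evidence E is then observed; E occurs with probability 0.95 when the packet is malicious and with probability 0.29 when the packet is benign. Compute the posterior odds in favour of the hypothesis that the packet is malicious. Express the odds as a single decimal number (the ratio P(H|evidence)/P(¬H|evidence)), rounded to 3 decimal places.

Prior odds = 0.297/(1−0.297) = 0.42248. In log-odds, ln(0.42248) = -0.86162.
Add log likelihood ratio: ln(3.2759) = 1.1866.
Posterior log-odds = 0.32496, so posterior odds = exp(0.32496) = 1.3840.

Posterior odds ≈ 1.384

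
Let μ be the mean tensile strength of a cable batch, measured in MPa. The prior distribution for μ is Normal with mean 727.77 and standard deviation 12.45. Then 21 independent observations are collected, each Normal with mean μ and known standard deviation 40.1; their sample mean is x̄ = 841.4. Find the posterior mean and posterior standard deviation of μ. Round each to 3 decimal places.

With known σ, the Normal prior is conjugate. Weight on the data is w = (n/σ²)/(n/σ² + 1/τ₀²) = 0.0130596/(0.0130596+0.00645151) = 0.66934.
Posterior mean = w·x̄ + (1−w)·μ₀ = 0.66934·841.4 + 0.33066·727.77 = 803.827. Posterior variance = 1/(0.0130596+0.00645151) = 51.2528, so SD = 7.159.

Posterior mean ≈ 803.827; posterior SD ≈ 7.159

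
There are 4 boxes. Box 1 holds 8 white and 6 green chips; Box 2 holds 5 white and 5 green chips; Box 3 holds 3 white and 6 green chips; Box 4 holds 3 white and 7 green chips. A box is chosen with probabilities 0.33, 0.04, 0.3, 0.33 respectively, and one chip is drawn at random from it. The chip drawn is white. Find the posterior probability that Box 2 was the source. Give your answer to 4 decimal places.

Posterior probability ≈ 0.0491

P(white|Box 1) = 0.5714; P(white|Box 2) = 0.5; P(white|Box 3) = 0.3333; P(white|Box 4) = 0.3.
Prior × likelihood for each source: 0.33·0.5714=0.1886, 0.04·0.5=0.02000, 0.3·0.3333=0.1000, 0.33·0.3=0.09900. Summing gives P(white) = 0.40757.
P(Box 2 | white) = 0.02000 / 0.40757 = 0.0491.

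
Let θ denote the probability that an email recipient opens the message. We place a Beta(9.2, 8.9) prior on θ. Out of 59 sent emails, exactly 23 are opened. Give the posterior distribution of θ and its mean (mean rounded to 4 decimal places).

Observing 23 successes and 36 failures updates Beta(9.2, 8.9) by adding the success and failure counts to the two shape parameters: α = 9.2+23 = 32.2, β = 8.9+36 = 44.9.
E[θ | data] = 32.2/(32.2+44.9) = 0.4176.

Posterior: Beta(32.2, 44.9); mean ≈ 0.4176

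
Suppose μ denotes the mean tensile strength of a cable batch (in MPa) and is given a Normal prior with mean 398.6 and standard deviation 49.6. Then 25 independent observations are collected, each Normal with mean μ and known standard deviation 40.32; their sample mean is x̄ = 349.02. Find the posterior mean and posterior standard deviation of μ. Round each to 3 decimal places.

Posterior mean ≈ 350.297; posterior SD ≈ 7.959

Prior precision 1/τ₀² = 1/49.6² = 0.00040648; data precision n/σ² = 25/40.32² = 0.0153780.
Posterior precision = 0.00040648 + 0.0153780 = 0.0157844, giving posterior SD = 1/√0.0157844 = 7.959.
Posterior mean = (0.00040648·398.6 + 0.0153780·349.02) / 0.0157844 = 350.297.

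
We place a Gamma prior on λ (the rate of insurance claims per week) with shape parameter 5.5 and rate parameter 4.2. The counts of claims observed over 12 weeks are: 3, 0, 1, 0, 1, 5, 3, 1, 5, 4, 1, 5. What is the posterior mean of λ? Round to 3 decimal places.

The Poisson likelihood adds the total count to the shape and the number of exposure periods to the rate. Here ∑xᵢ = 29 and n = 12, so shape 5.5→34.5 and rate 4.2→16.2.
E[λ | data] = 34.5/16.2 = 2.130.

Posterior mean ≈ 2.130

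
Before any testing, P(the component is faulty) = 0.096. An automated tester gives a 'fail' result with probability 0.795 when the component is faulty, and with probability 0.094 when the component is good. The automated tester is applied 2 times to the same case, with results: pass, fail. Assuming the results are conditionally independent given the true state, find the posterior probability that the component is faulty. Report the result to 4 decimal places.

Posterior P(H) ≈ 0.1689

With H the event that the component is faulty, the joint likelihood of the observed sequence is P(data|H) = 0.205·0.795 = 0.16298 and P(data|¬H) = 0.906·0.094 = 0.085164.
Bayes: P(H|data) = 0.096·0.16298 / (0.096·0.16298 + 0.904·0.085164) = 0.015646/0.092634 = 0.1689.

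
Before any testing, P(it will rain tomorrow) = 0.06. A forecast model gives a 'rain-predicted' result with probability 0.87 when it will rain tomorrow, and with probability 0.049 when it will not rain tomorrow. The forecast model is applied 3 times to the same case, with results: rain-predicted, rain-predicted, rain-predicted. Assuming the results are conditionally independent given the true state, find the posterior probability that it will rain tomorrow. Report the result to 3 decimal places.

Let H be the event that it will rain tomorrow; start with P(H) = 0.06. P('rain-predicted'|H) = 0.87, P('rain-predicted'|¬H) = 0.049.
Update on result 1 ('rain-predicted'): P(H) ← 0.87·0.0600 / (0.87·0.0600 + 0.049·0.9400) = 0.052200/0.098260 = 0.5312.
Update on result 2 ('rain-predicted'): P(H) ← 0.87·0.5312 / (0.87·0.5312 + 0.049·0.4688) = 0.46218/0.48515 = 0.9527.
Update on result 3 ('rain-predicted'): P(H) ← 0.87·0.9527 / (0.87·0.9527 + 0.049·0.0473) = 0.82881/0.83113 = 0.9972.

Posterior P(H) ≈ 0.997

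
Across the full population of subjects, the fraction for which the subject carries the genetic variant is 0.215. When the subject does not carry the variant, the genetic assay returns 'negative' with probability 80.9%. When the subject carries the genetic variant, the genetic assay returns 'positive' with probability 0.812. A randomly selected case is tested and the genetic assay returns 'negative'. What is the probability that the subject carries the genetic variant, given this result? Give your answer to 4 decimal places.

Let H be the event that the subject carries the genetic variant. P(H) = 0.215, so P(¬H) = 0.785. With E the 'negative' result, P(E|H) = 0.188 and P(E|¬H) = 0.809.
P(E) = 0.188·0.215 + 0.809·0.785 = 0.040420 + 0.63507 = 0.67549.
By Bayes' theorem, P(H|E) = 0.040420 / 0.67549 = 0.0598.

P(H | E) ≈ 0.0598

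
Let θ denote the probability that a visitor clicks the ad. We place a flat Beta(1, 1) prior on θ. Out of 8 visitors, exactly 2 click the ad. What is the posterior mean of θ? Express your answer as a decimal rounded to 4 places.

Posterior mean ≈ 0.3000

Observing 2 successes and 6 failures updates Beta(1, 1) by adding the success and failure counts to the two shape parameters: α = 1+2 = 3, β = 1+6 = 7.
E[θ | data] = 3/(3+7) = 0.3000.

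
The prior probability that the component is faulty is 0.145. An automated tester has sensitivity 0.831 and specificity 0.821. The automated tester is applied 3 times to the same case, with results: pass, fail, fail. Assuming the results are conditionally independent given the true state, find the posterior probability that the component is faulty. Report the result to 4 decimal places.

With H the event that the component is faulty, the joint likelihood of the observed sequence is P(data|H) = 0.169·0.831·0.831 = 0.11670 and P(data|¬H) = 0.821·0.179·0.179 = 0.026306.
Bayes: P(H|data) = 0.145·0.11670 / (0.145·0.11670 + 0.855·0.026306) = 0.016922/0.039414 = 0.4293.

Posterior P(H) ≈ 0.4293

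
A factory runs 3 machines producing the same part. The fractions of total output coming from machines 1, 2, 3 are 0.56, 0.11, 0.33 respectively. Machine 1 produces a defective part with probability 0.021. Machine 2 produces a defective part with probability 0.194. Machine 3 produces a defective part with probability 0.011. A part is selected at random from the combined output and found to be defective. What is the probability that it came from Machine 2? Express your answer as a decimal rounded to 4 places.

Posterior probability ≈ 0.5810

Tabulate prior·likelihood by source: [1] prior 0.56, lik 0.021, product 0.01176; [2] prior 0.11, lik 0.194, product 0.02134; [3] prior 0.33, lik 0.011, product 0.003630.
Normalizing constant = 0.036730; the posterior for Machine 2 is its product over the sum, 0.02134/0.036730 = 0.5810.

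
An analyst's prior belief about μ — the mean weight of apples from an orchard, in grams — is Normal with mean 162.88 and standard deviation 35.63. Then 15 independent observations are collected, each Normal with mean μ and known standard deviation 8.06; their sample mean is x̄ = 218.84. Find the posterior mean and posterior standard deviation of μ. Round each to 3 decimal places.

Prior precision 1/τ₀² = 1/35.63² = 0.00078771; data precision n/σ² = 15/8.06² = 0.230899.
Posterior precision = 0.00078771 + 0.230899 = 0.231686, giving posterior SD = 1/√0.231686 = 2.078.
Posterior mean = (0.00078771·162.88 + 0.230899·218.84) / 0.231686 = 218.650.

Posterior mean ≈ 218.650; posterior SD ≈ 2.078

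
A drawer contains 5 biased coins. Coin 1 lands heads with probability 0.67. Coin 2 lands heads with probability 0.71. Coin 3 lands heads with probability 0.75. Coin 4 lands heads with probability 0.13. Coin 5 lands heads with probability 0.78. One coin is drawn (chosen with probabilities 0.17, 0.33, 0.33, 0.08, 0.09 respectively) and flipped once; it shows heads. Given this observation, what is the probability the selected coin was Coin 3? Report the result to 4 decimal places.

Tabulate prior·likelihood by source: [1] prior 0.17, lik 0.67, product 0.1139; [2] prior 0.33, lik 0.71, product 0.2343; [3] prior 0.33, lik 0.75, product 0.2475; [4] prior 0.08, lik 0.13, product 0.01040; [5] prior 0.09, lik 0.78, product 0.07020.
Normalizing constant = 0.67630; the posterior for Coin 3 is its product over the sum, 0.2475/0.67630 = 0.3660.

Posterior probability ≈ 0.3660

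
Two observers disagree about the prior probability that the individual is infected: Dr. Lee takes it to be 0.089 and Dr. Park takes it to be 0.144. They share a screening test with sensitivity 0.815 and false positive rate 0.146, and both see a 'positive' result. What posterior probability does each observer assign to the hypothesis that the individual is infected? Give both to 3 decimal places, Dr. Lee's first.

P('+'|H) = 0.815, P('+'|¬H) = 0.146.
Dr. Lee: numerator 0.815·0.089 = 0.072535; evidence = 0.072535+0.146·0.911 = 0.20554; posterior = 0.353.
Dr. Park: numerator 0.815·0.144 = 0.11736; evidence = 0.11736+0.146·0.856 = 0.24234; posterior = 0.484.

Dr. Lee: 0.353; Dr. Park: 0.484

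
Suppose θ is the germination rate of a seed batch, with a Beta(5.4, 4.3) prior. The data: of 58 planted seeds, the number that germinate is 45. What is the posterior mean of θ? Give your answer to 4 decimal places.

The binomial likelihood is conjugate to the Beta prior: with 45 successes and 13 failures, the posterior is Beta(5.4+45, 4.3+13) = Beta(50.4, 17.3).
Posterior mean = α/(α+β) = 50.4/67.7 = 0.7445.

Posterior mean ≈ 0.7445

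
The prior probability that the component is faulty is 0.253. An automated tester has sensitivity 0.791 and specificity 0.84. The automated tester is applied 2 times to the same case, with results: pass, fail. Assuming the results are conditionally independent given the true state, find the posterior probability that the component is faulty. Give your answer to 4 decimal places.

Posterior P(H) ≈ 0.2941

With H the event that the component is faulty, the joint likelihood of the observed sequence is P(data|H) = 0.209·0.791 = 0.16532 and P(data|¬H) = 0.84·0.16 = 0.13440.
Bayes: P(H|data) = 0.253·0.16532 / (0.253·0.16532 + 0.747·0.13440) = 0.041826/0.14222 = 0.2941.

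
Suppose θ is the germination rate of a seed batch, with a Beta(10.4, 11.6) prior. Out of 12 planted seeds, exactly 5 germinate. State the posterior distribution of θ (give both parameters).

Posterior: Beta(15.4, 18.6)

Observing 5 successes and 7 failures updates Beta(10.4, 11.6) by adding the success and failure counts to the two shape parameters: α = 10.4+5 = 15.4, β = 11.6+7 = 18.6.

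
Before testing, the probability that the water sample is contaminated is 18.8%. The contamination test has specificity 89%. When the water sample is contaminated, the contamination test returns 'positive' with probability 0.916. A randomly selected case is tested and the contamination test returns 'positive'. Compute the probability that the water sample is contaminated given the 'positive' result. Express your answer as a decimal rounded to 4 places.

P(H | E) ≈ 0.6585

Write H for 'the water sample is contaminated'. Prior odds H:¬H = 0.188/0.812 = 0.23153. For the 'positive' outcome, the likelihood ratio is 0.916/0.11 = 8.3273.
Posterior odds = 0.23153 × 8.3273 = 1.9280, so P(H|E) = 1.9280/(1+1.9280) = 0.6585.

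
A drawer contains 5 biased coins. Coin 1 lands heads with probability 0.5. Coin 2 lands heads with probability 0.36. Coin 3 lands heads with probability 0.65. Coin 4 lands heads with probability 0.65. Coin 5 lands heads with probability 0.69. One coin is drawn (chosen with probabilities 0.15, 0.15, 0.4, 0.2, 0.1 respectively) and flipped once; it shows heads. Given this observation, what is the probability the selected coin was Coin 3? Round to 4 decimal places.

P(heads|C1) = 0.5; P(heads|C2) = 0.36; P(heads|C3) = 0.65; P(heads|C4) = 0.65; P(heads|C5) = 0.69.
Prior × likelihood for each source: 0.15·0.5=0.07500, 0.15·0.36=0.05400, 0.4·0.65=0.2600, 0.2·0.65=0.1300, 0.1·0.69=0.06900. Summing gives P(heads) = 0.58800.
P(Coin 3 | heads) = 0.2600 / 0.58800 = 0.4422.

Posterior probability ≈ 0.4422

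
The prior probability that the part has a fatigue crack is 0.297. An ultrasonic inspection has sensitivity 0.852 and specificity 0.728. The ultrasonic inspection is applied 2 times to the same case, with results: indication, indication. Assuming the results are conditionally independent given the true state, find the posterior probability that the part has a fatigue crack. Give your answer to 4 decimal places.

Let H be the event that the part has a fatigue crack; start with P(H) = 0.297. P('indication'|H) = 0.852, P('indication'|¬H) = 0.272.
Update on result 1 ('indication'): P(H) ← 0.852·0.2970 / (0.852·0.2970 + 0.272·0.7030) = 0.25304/0.44426 = 0.5696.
Update on result 2 ('indication'): P(H) ← 0.852·0.5696 / (0.852·0.5696 + 0.272·0.4304) = 0.48529/0.60236 = 0.8056.

Posterior P(H) ≈ 0.8056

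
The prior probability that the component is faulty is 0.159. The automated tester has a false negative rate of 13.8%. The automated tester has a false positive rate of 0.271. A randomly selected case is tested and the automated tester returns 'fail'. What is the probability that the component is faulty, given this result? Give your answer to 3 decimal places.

Let H be the event that the component is faulty. P(H) = 0.159, so P(¬H) = 0.841. With E the 'fail' result, P(E|H) = 0.862 and P(E|¬H) = 0.271.
P(E) = 0.862·0.159 + 0.271·0.841 = 0.13706 + 0.22791 = 0.36497.
By Bayes' theorem, P(H|E) = 0.13706 / 0.36497 = 0.376.

P(H | E) ≈ 0.376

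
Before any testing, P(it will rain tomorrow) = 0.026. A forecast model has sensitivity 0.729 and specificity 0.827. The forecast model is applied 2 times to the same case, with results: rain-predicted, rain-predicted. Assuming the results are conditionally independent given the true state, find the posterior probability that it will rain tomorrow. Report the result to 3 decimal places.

Let H be the event that it will rain tomorrow; start with P(H) = 0.026. P('rain-predicted'|H) = 0.729, P('rain-predicted'|¬H) = 0.173.
Update on result 1 ('rain-predicted'): P(H) ← 0.729·0.0260 / (0.729·0.0260 + 0.173·0.9740) = 0.018954/0.18746 = 0.1011.
Update on result 2 ('rain-predicted'): P(H) ← 0.729·0.1011 / (0.729·0.1011 + 0.173·0.8989) = 0.073710/0.22922 = 0.3216.

Posterior P(H) ≈ 0.322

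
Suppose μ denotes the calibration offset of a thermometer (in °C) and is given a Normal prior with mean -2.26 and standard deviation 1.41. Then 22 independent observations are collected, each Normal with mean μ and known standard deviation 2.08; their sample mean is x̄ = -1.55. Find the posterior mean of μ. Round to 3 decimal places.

With known σ, the Normal prior is conjugate. Weight on the data is w = (n/σ²)/(n/σ² + 1/τ₀²) = 5.08506/(5.08506+0.502993) = 0.90999.
Posterior mean = w·x̄ + (1−w)·μ₀ = 0.90999·-1.55 + 0.090012·-2.26 = -1.614.

Posterior mean ≈ -1.614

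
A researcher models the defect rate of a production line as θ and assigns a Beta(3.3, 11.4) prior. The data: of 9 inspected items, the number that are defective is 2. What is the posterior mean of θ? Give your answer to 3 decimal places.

The binomial likelihood is conjugate to the Beta prior: with 2 successes and 7 failures, the posterior is Beta(3.3+2, 11.4+7) = Beta(5.3, 18.4).
Posterior mean = α/(α+β) = 5.3/23.7 = 0.224.

Posterior mean ≈ 0.224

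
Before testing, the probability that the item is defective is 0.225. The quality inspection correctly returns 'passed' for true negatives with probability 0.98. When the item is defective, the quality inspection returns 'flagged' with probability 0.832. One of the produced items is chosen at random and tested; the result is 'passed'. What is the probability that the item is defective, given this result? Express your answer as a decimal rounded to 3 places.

Let H be the event that the item is defective. P(H) = 0.225, so P(¬H) = 0.775. With E the 'passed' result, P(E|H) = 0.168 and P(E|¬H) = 0.98.
P(E) = 0.168·0.225 + 0.98·0.775 = 0.037800 + 0.75950 = 0.79730.
By Bayes' theorem, P(H|E) = 0.037800 / 0.79730 = 0.047.

P(H | E) ≈ 0.047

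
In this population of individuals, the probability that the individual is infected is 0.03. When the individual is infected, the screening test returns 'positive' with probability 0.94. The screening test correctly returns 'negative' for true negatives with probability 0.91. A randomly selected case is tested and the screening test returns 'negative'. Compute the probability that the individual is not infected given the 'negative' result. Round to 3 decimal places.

P(¬H | E) ≈ 0.998

Let H be the event that the individual is infected. P(H) = 0.03, so P(¬H) = 0.97. With E the 'negative' result, P(E|H) = 0.06 and P(E|¬H) = 0.91.
P(E) = 0.06·0.03 + 0.91·0.97 = 0.0018000 + 0.88270 = 0.88450.
By Bayes' theorem, P(H|E) = 0.0018000 / 0.88450 = 0.002. Hence P(¬H|E) = 1 − 0.002 = 0.998.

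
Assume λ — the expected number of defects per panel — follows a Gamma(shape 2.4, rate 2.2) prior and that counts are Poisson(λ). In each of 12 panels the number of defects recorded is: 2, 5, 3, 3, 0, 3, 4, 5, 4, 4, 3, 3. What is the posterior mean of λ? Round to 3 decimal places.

Posterior mean ≈ 2.915

Total count ∑xᵢ = 39 over n = 12 panels.
Gamma is conjugate to the Poisson likelihood: posterior is Gamma(shape = 2.4+39 = 41.4, rate = 2.2+12 = 14.2).
Posterior mean = shape/rate = 41.4/14.2 = 2.915.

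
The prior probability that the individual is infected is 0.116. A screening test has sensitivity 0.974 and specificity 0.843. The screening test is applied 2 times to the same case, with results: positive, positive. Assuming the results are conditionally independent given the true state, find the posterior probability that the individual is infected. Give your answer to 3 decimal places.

Posterior P(H) ≈ 0.835

With H the event that the individual is infected, the joint likelihood of the observed sequence is P(data|H) = 0.974·0.974 = 0.94868 and P(data|¬H) = 0.157·0.157 = 0.024649.
Bayes: P(H|data) = 0.116·0.94868 / (0.116·0.94868 + 0.884·0.024649) = 0.11005/0.13184 = 0.8347.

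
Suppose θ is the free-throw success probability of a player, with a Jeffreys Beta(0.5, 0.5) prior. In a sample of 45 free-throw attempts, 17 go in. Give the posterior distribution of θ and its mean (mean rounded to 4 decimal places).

Posterior: Beta(17.5, 28.5); mean ≈ 0.3804

The binomial likelihood is conjugate to the Beta prior: with 17 successes and 28 failures, the posterior is Beta(0.5+17, 0.5+28) = Beta(17.5, 28.5).
Posterior mean = α/(α+β) = 17.5/46 = 0.3804.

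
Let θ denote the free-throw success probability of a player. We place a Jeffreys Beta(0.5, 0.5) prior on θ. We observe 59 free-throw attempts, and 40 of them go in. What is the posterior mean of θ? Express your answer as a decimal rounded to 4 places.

Posterior mean ≈ 0.6750

Observing 40 successes and 19 failures updates Beta(0.5, 0.5) by adding the success and failure counts to the two shape parameters: α = 0.5+40 = 40.5, β = 0.5+19 = 19.5.
E[θ | data] = 40.5/(40.5+19.5) = 0.6750.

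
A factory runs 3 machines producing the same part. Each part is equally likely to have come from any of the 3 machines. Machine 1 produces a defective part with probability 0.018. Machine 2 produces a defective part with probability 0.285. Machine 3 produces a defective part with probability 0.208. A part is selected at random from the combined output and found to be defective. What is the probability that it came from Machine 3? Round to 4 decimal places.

Tabulate prior·likelihood by source: [1] prior 0.333333, lik 0.018, product 0.006000; [2] prior 0.333333, lik 0.285, product 0.09500; [3] prior 0.333333, lik 0.208, product 0.06933.
Normalizing constant = 0.17033; the posterior for Machine 3 is its product over the sum, 0.06933/0.17033 = 0.4070.

Posterior probability ≈ 0.4070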